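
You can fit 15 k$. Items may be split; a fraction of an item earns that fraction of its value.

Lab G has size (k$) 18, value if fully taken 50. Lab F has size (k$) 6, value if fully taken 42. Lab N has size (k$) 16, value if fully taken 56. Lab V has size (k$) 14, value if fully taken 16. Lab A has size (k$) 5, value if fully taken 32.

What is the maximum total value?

88

Best value per unit of size first: Lab F 42/6≈7, Lab A 32/5≈6.4, Lab N 56/16≈3.5, Lab G 50/18≈2.78, Lab V 16/14≈1.14.
Lab F: take in full, 6 k$ for value 42 → 9 left.
All 5 k$ of Lab A fit (value 32) → 4 remain.
4 k$ left: a 4/16 share of Lab N gives 56×4/16 = 14.
Total value = 88.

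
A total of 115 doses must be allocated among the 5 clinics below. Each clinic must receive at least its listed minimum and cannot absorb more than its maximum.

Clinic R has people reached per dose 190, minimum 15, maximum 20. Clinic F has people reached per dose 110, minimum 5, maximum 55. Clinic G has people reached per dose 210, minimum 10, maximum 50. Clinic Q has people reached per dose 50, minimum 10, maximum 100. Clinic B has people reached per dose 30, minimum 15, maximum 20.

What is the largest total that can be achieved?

Meeting every minimum uses 15+5+10+10+15 = 55 doses, leaving 60.
Order the clinics by people reached per dose: Clinic G 210 > Clinic R 190 > Clinic F 110 > Clinic Q 50 > Clinic B 30.
Give Clinic G 40 more to hit its cap of 50 → 20 left.
Clinic R: +5 to 20 (cap) → 15 left.
Clinic F: +15 (room for 50) → 20. Pool exhausted.
Total = 190×20 + 110×20 + 210×50 + 50×10 + 30×15 = 17450.

17450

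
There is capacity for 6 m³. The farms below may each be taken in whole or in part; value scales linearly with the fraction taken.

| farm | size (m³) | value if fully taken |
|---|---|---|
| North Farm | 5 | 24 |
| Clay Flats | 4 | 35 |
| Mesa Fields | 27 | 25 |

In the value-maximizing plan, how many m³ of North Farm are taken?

Best value per unit of size first: Clay Flats 35/4≈8.75, North Farm 24/5≈4.8, Mesa Fields 25/27≈0.926.
Take all of Clay Flats (4 m³, value 35) → 2 m³ left.
2 m³ left: a 2/5 share of North Farm gives 24×2/5 = 9.6.

2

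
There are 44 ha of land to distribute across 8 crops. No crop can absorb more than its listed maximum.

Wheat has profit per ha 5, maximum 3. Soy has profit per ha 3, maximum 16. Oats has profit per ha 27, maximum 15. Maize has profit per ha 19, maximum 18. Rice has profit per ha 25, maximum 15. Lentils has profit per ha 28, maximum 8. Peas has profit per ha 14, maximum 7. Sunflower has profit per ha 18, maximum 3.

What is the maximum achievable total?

1118

Highest profit per ha first: Lentils 28 > Oats 27 > Rice 25 > Maize 19 > Sunflower 18 > Peas 14 > Wheat 5 > Soy 3.
Lentils takes 8 to reach its cap of 8 → 36 left.
Oats takes 15 to reach its cap of 15 → 21 left.
Rice takes 15 to reach its cap of 15 → 6 left.
Maize has room for 18 but only 6 remain, so it gets 6.
Total = 27×15 + 19×6 + 25×15 + 28×8 = 1118.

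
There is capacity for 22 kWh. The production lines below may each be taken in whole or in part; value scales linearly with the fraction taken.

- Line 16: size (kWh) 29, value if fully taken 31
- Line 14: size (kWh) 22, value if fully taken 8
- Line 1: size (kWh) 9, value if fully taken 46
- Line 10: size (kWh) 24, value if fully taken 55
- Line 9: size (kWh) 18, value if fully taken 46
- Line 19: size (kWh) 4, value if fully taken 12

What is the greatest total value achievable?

81

Best value per unit of size first: Line 1 46/9≈5.11, Line 19 12/4≈3, Line 9 46/18≈2.56, Line 10 55/24≈2.29, Line 16 31/29≈1.07, Line 14 8/22≈0.364.
Take all of Line 1 (9 kWh, value 46) → 13 kWh left.
Take all of Line 19 (4 kWh, value 12) → 9 kWh left.
9 kWh left: a 9/18 share of Line 9 gives 46×9/18 = 23.
Total value = 81.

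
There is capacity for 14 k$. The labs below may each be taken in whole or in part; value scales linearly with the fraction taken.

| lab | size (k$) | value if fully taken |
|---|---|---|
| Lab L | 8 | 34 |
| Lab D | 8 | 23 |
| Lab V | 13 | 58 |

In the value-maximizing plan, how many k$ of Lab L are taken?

1

Best value per unit of size first: Lab V 58/13≈4.46, Lab L 34/8≈4.25, Lab D 23/8≈2.88.
All 13 k$ of Lab V fit (value 58) → 1 remain.
Only 1 k$ remain; take 1/8 of Lab L for value 34×1/8 = 4.25.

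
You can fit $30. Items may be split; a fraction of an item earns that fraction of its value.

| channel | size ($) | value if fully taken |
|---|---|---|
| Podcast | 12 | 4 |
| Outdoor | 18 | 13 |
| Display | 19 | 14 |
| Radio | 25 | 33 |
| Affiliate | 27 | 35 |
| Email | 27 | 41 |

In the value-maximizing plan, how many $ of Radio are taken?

3

Best value per unit of size first: Email 41/27≈1.52, Radio 33/25≈1.32, Affiliate 35/27≈1.3, Display 14/19≈0.737, Outdoor 13/18≈0.722, Podcast 4/12≈0.333.
All 27 $ of Email fit (value 41) — 3 remain.
Only 3 $ remain; take 3/25 of Radio for value 33×3/25 = 3.96.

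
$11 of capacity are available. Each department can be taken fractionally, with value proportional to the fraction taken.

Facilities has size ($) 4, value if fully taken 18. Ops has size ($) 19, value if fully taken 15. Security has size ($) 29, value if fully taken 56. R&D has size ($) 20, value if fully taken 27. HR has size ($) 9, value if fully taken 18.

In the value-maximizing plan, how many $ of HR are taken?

7

Sort by value density: Facilities 18/4≈4.5, HR 18/9≈2, Security 56/29≈1.93, R&D 27/20≈1.35, Ops 15/19≈0.789.
All 4 $ of Facilities fit (value 18) → 7 remain.
7 $ left: a 7/9 share of HR gives 18×7/9 = 14.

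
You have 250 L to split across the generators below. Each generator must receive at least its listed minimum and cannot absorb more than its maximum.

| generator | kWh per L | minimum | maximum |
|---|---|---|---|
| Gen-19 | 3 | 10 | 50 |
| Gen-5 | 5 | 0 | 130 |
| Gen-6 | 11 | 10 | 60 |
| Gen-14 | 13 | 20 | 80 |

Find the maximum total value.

2230

Meeting every minimum uses 10+0+10+20 = 40 L, leaving 210.
Order the generators by kWh per L: Gen-14 13 > Gen-6 11 > Gen-5 5 > Gen-19 3.
Gen-14 takes 60 more to reach its cap of 80 → 150 left.
Give Gen-6 50 more to hit its cap of 60 → 100 left.
Only 100 left; Gen-5 takes them to reach 100.
Total = 3×10 + 5×100 + 11×60 + 13×80 = 2230.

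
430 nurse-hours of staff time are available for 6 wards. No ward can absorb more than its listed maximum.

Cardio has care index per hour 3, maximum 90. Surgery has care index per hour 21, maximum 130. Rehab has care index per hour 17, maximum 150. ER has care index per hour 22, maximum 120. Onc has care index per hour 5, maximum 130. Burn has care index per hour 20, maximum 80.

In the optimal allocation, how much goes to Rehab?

100

Highest care index per hour first: ER 22 > Surgery 21 > Burn 20 > Rehab 17 > Onc 5 > Cardio 3.
ER: +120 to 120 (cap) ; 310 left.
Surgery takes 130 to reach its cap of 130 ; 180 left.
Burn: +80 to 80 (cap) ; 100 left.
Rehab has room for 150 but only 100 remain, so it gets 100.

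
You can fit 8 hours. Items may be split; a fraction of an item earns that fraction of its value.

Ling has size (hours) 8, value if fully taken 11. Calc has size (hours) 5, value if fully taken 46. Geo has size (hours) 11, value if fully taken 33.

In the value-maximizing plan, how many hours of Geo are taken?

3

Rank by value-to-size ratio: Calc 46/5≈9.2, Geo 33/11≈3, Ling 11/8≈1.38.
Calc: take in full, 5 hours for value 46 ; 3 left.
Fill the last 3 hours with part of Geo: 3/11 of it earns 9.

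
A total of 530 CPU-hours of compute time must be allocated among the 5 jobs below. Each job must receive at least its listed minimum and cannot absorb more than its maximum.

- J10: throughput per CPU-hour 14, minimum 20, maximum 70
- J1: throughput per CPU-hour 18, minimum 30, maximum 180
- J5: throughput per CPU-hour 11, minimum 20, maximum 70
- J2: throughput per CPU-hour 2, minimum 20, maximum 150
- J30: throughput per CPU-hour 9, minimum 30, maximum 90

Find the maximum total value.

6040

Meeting every minimum uses 20+30+20+20+30 = 120 CPU-hours, leaving 410.
Highest throughput per CPU-hour first: J1 18 > J10 14 > J5 11 > J30 9 > J2 2.
Give J1 150 more to hit its cap of 180 ; 260 left.
Give J10 50 more to hit its cap of 70 ; 210 left.
Give J5 50 more to hit its cap of 70 ; 160 left.
J30 takes 60 more to reach its cap of 90 ; 100 left.
J2 has room for 130 more but only 100 remain, so it gets 120.
Total = 14×70 + 18×180 + 11×70 + 2×120 + 9×90 = 6040.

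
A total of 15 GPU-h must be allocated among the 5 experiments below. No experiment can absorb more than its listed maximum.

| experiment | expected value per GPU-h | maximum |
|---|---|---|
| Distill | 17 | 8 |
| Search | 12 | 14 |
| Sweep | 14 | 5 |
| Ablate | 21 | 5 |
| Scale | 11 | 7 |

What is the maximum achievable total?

Order the experiments by expected value per GPU-h: Ablate 21 > Distill 17 > Sweep 14 > Search 12 > Scale 11.
Give Ablate 5 to hit its cap of 5 ; 10 left.
Distill: +8 to 8 (cap) ; 2 left.
Sweep: +2 (room for 5) → 2. Pool exhausted.
Total = 17×8 + 14×2 + 21×5 = 269.

269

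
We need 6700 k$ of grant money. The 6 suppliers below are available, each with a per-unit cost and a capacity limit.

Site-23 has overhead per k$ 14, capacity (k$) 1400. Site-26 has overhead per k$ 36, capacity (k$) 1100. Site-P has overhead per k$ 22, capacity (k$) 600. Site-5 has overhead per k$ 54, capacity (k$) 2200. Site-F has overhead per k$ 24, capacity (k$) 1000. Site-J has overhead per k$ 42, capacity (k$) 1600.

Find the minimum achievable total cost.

217600

Cheapest first:
Site-23 (14): use full 1400 — 5300 k$ to go.
Site-P (22): use full 600 — 4700 k$ to go.
Take 1000 from Site-F at 24 — need 3700 more.
Take 1100 from Site-26 at 36 — need 2600 more.
Site-J at 42: take all 1600 k$ — 1000 still needed.
Take 1000 from Site-5 at 54 to finish.
Cost = 1400×14 + 600×22 + 1000×24 + 1100×36 + 1600×42 + 1000×54 = 217600.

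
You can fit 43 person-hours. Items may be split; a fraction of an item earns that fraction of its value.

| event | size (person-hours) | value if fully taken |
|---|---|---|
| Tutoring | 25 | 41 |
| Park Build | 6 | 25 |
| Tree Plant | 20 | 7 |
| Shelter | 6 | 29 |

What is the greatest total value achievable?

97.1

Best value per unit of size first: Shelter 29/6≈4.83, Park Build 25/6≈4.17, Tutoring 41/25≈1.64, Tree Plant 7/20≈0.35.
Take all of Shelter (6 person-hours, value 29) → 37 person-hours left.
All 6 person-hours of Park Build fit (value 25) → 31 remain.
All 25 person-hours of Tutoring fit (value 41) → 6 remain.
6 person-hours left: a 6/20 share of Tree Plant gives 7×6/20 = 2.1.
Total value = 97.1.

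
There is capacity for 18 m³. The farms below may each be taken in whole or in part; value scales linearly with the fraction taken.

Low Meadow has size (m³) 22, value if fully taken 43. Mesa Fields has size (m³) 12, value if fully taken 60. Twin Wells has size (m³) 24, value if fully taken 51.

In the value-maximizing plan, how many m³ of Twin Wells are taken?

6

Best value per unit of size first: Mesa Fields 60/12≈5, Twin Wells 51/24≈2.12, Low Meadow 43/22≈1.95.
Take all of Mesa Fields (12 m³, value 60) → 6 m³ left.
Fill the last 6 m³ with part of Twin Wells: 6/24 of it earns 12.75.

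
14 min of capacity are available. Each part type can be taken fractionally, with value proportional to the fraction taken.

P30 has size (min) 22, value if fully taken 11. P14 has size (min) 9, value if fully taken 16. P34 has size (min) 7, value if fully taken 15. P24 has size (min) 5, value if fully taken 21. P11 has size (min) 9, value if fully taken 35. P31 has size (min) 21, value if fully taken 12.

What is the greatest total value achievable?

56

Best value per unit of size first: P24 21/5≈4.2, P11 35/9≈3.89, P34 15/7≈2.14, P14 16/9≈1.78, P31 12/21≈0.571, P30 11/22≈0.5.
P24: take in full, 5 min for value 21 → 9 left.
P11: take in full, 9 min for value 35 → 0 left.
Total value = 56.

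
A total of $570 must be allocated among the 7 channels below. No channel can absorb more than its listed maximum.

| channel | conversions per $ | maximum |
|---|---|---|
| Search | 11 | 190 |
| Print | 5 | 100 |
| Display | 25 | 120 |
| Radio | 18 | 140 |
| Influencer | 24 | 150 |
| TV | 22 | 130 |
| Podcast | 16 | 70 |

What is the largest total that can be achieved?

Rank by conversions per $: Display 25 > Influencer 24 > TV 22 > Radio 18 > Podcast 16 > Search 11 > Print 5.
Display takes 120 to reach its cap of 120 — 450 left.
Give Influencer 150 to hit its cap of 150 — 300 left.
TV takes 130 to reach its cap of 130 — 170 left.
Give Radio 140 to hit its cap of 140 — 30 left.
Podcast: +30 (room for 70) → 30. Pool exhausted.
Total = 25×120 + 18×140 + 24×150 + 22×130 + 16×30 = 12460.

12460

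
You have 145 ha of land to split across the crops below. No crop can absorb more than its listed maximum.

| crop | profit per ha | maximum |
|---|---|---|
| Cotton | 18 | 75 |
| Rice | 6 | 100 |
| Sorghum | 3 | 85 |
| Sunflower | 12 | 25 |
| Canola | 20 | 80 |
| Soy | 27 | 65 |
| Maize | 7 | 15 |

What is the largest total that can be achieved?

3355

Order the crops by profit per ha: Soy 27 > Canola 20 > Cotton 18 > Sunflower 12 > Maize 7 > Rice 6 > Sorghum 3.
Soy takes 65 to reach its cap of 65 → 80 left.
Canola takes 80 to reach its cap of 80 → 0 left.
Total = 20×80 + 27×65 = 3355.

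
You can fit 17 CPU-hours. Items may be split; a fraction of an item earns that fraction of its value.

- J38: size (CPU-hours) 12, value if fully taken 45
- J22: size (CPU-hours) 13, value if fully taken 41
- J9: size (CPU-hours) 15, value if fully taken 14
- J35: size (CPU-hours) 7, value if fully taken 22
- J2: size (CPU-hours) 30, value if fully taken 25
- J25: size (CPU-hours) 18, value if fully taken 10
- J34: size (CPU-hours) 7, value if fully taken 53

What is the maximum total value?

Sort by value density: J34 53/7≈7.57, J38 45/12≈3.75, J22 41/13≈3.15, J35 22/7≈3.14, J9 14/15≈0.933, J2 25/30≈0.833, J25 10/18≈0.556.
Take all of J34 (7 CPU-hours, value 53) → 10 CPU-hours left.
10 CPU-hours left: a 10/12 share of J38 gives 45×10/12 = 37.5.
Total value = 90.5.

90.5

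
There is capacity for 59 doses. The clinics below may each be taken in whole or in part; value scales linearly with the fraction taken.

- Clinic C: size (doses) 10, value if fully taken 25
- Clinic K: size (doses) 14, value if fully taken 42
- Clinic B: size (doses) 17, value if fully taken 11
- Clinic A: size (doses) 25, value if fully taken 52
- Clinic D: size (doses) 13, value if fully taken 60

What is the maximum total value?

Rank by value-to-size ratio: Clinic D 60/13≈4.62, Clinic K 42/14≈3, Clinic C 25/10≈2.5, Clinic A 52/25≈2.08, Clinic B 11/17≈0.647.
Clinic D: take in full, 13 doses for value 60 → 46 left.
All 14 doses of Clinic K fit (value 42) → 32 remain.
Take all of Clinic C (10 doses, value 25) → 22 doses left.
Only 22 doses remain; take 22/25 of Clinic A for value 52×22/25 = 45.76.
Total value = 172.76.

172.76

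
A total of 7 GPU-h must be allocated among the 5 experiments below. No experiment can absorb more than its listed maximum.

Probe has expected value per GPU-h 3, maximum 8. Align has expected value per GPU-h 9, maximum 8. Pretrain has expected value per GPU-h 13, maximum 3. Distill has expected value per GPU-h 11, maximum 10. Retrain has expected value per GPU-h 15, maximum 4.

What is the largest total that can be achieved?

Highest expected value per GPU-h first: Retrain 15 > Pretrain 13 > Distill 11 > Align 9 > Probe 3.
Retrain: +4 to 4 (cap) ; 3 left.
Pretrain takes 3 to reach its cap of 3 ; 0 left.
Total = 13×3 + 15×4 = 99.

99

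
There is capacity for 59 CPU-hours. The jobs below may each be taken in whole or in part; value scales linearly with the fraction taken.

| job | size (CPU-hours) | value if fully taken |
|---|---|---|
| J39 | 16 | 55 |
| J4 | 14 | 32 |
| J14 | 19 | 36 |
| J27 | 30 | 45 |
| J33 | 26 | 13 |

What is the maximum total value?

138

Best value per unit of size first: J39 55/16≈3.44, J4 32/14≈2.29, J14 36/19≈1.89, J27 45/30≈1.5, J33 13/26≈0.5.
All 16 CPU-hours of J39 fit (value 55) ; 43 remain.
Take all of J4 (14 CPU-hours, value 32) ; 29 CPU-hours left.
J14: take in full, 19 CPU-hours for value 36 ; 10 left.
Fill the last 10 CPU-hours with part of J27: 10/30 of it earns 15.
Total value = 138.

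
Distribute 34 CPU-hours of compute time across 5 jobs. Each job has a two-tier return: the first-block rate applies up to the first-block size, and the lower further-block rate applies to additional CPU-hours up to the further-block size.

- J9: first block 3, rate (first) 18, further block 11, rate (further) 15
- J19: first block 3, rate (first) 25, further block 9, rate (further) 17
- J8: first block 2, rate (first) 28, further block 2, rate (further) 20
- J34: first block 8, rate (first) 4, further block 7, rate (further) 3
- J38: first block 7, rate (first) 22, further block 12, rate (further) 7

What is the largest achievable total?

Treat each block as its own option and order by rate: J8/T1 28 > J19/T1 25 > J38/T1 22 > J8/T2 20 > J9/T1 18 > J19/T2 17 > J9/T2 15 > J38/T2 7 > J34/T1 4 > J34/T2 3.
J8 T1 at 28: fill all 2 → 32 left.
J19/T1 (25): +3 → 29 left.
J38 T1 at 22: fill all 7 → 22 left.
J8 T2 at 20: fill all 2 → 20 left.
Fill J9 T1 block (3 at 18) → 17 left.
J19/T2 (17): +9 → 8 left.
J9/T2: +8 of 11 at 15; pool empty.
Total = 28×2 + 25×3 + 22×7 + 20×2 + 18×3 + 17×9 + 15×8 = 652.

652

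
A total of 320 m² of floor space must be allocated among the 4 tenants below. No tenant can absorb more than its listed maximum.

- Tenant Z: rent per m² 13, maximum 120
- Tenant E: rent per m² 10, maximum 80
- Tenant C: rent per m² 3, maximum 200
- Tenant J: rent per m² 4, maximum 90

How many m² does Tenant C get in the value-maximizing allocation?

30

Rank by rent per m²: Tenant Z 13 > Tenant E 10 > Tenant J 4 > Tenant C 3.
Give Tenant Z 120 to hit its cap of 120 ; 200 left.
Tenant E takes 80 to reach its cap of 80 ; 120 left.
Tenant J takes 90 to reach its cap of 90 ; 30 left.
Only 30 left; Tenant C takes them to reach 30.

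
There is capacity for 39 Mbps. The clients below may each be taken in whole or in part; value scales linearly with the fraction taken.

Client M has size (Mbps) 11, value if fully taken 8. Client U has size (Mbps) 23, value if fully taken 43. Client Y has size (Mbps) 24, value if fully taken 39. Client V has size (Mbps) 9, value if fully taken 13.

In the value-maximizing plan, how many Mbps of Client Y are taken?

16

Best value per unit of size first: Client U 43/23≈1.87, Client Y 39/24≈1.62, Client V 13/9≈1.44, Client M 8/11≈0.727.
Client U: take in full, 23 Mbps for value 43 — 16 left.
16 Mbps left: a 16/24 share of Client Y gives 39×16/24 = 26.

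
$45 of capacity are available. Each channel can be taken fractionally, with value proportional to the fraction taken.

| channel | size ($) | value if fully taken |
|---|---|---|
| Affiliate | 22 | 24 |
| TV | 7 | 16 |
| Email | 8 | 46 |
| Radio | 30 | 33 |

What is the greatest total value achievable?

Rank by value-to-size ratio: Email 46/8≈5.75, TV 16/7≈2.29, Radio 33/30≈1.1, Affiliate 24/22≈1.09.
Take all of Email (8 $, value 46) — 37 $ left.
TV: take in full, 7 $ for value 16 — 30 left.
All 30 $ of Radio fit (value 33) — 0 remain.
Total value = 95.

95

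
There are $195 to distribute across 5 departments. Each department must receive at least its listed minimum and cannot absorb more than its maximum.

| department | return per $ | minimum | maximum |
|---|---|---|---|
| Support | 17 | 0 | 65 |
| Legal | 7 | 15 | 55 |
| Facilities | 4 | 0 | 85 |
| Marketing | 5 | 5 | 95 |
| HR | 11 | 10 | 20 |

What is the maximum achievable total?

Meeting every minimum uses 0+15+0+5+10 = 30 $, leaving 165.
Rank by return per $: Support 17 > HR 11 > Legal 7 > Marketing 5 > Facilities 4.
Give Support 65 more to hit its cap of 65 — 100 left.
HR: +10 to 20 (cap) — 90 left.
Give Legal 40 more to hit its cap of 55 — 50 left.
Only 50 left; Marketing takes them to reach 55.
Total = 17×65 + 7×55 + 5×55 + 11×20 = 1985.

1985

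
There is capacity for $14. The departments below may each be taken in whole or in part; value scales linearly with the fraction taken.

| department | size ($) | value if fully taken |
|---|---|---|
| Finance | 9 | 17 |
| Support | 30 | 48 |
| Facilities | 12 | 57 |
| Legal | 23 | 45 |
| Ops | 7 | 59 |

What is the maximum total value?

92.25

Best value per unit of size first: Ops 59/7≈8.43, Facilities 57/12≈4.75, Legal 45/23≈1.96, Finance 17/9≈1.89, Support 48/30≈1.6.
Ops: take in full, 7 $ for value 59 ; 7 left.
Fill the last 7 $ with part of Facilities: 7/12 of it earns 33.25.
Total value = 92.25.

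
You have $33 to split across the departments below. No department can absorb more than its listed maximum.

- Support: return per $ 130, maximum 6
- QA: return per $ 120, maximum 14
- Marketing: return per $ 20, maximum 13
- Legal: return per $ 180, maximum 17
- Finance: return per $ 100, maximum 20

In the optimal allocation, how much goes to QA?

10

Order the departments by return per $: Legal 180 > Support 130 > QA 120 > Finance 100 > Marketing 20.
Give Legal 17 to hit its cap of 17 — 16 left.
Support: +6 to 6 (cap) — 10 left.
Only 10 left; QA takes them to reach 10.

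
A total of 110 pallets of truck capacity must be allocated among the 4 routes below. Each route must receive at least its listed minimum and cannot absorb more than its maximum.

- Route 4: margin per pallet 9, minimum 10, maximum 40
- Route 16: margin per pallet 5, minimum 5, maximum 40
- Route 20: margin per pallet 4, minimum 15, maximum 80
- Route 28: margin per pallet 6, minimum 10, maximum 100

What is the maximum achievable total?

745

Meeting every minimum uses 10+5+15+10 = 40 pallets, leaving 70.
Rank by margin per pallet: Route 4 9 > Route 28 6 > Route 16 5 > Route 20 4.
Route 4 takes 30 more to reach its cap of 40 → 40 left.
Route 28: +40 (room for 90) → 50. Pool exhausted.
Total = 9×40 + 5×5 + 4×15 + 6×50 = 745.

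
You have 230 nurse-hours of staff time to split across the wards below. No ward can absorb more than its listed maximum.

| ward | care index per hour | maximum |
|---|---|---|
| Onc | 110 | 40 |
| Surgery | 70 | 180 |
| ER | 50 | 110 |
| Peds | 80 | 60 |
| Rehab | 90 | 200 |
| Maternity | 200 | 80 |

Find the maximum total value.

Highest care index per hour first: Maternity 200 > Onc 110 > Rehab 90 > Peds 80 > Surgery 70 > ER 50.
Maternity takes 80 to reach its cap of 80 ; 150 left.
Onc: +40 to 40 (cap) ; 110 left.
Rehab: +110 (room for 200) → 110. Pool exhausted.
Total = 110×40 + 90×110 + 200×80 = 30300.

30300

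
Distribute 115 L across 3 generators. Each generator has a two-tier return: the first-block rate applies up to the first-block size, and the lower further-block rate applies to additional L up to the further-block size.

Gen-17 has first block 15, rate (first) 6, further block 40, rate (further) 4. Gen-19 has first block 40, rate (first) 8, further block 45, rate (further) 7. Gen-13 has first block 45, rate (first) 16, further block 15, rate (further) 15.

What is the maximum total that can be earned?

1370

Rank every tier by rate: Gen-13/first 16 > Gen-13/second 15 > Gen-19/first 8 > Gen-19/second 7 > Gen-17/first 6 > Gen-17/second 4.
Gen-13/first (16): +45 → 70 left.
Gen-13/second (15): +15 → 55 left.
Gen-19/first (8): +40 → 15 left.
15 remain; put them into Gen-19 second at 7.
Total = 16×45 + 15×15 + 8×40 + 7×15 = 1370.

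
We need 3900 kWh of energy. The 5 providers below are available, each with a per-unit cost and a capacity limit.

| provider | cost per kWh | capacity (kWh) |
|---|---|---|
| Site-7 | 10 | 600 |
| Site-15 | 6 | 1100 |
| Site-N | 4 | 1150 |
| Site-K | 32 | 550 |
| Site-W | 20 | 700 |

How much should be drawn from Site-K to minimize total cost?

Cheapest first:
Take 1150 from Site-N at 4 → need 2750 more.
Site-15 (6): use full 1100 → 1650 kWh to go.
Take 600 from Site-7 at 10 → need 1050 more.
Site-W at 20: take all 700 kWh → 350 still needed.
Site-K at 32: take 350 of its 550 → requirement met.

350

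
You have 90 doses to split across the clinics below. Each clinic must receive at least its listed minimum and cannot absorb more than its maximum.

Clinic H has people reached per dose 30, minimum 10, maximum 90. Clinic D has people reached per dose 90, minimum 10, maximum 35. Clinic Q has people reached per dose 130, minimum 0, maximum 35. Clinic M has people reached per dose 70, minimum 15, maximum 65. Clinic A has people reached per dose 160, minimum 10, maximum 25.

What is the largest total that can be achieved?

10150

Meeting every minimum uses 10+10+0+15+10 = 45 doses, leaving 45.
Rank by people reached per dose: Clinic A 160 > Clinic Q 130 > Clinic D 90 > Clinic M 70 > Clinic H 30.
Give Clinic A 15 more to hit its cap of 25 → 30 left.
Clinic Q has room for 35 more but only 30 remain, so it gets 30.
Total = 30×10 + 90×10 + 130×30 + 70×15 + 160×25 = 10150.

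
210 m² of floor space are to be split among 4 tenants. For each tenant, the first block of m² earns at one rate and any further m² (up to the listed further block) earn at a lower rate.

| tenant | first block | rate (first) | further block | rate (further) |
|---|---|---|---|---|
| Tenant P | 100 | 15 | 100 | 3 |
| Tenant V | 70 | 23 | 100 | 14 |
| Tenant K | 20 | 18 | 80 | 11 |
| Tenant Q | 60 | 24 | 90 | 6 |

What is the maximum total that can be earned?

4310

Order all 8 blocks by rate: Tenant Q/tier1 24 > Tenant V/tier1 23 > Tenant K/tier1 18 > Tenant P/tier1 15 > Tenant V/tier2 14 > Tenant K/tier2 11 > Tenant Q/tier2 6 > Tenant P/tier2 3.
Tenant Q tier1 at 24: fill all 60 — 150 left.
Tenant V/tier1 (23): +70 — 80 left.
Fill Tenant K tier1 block (20 at 18) — 60 left.
Tenant P tier1 at 15: only 60 left, fill 60.
Total = 24×60 + 23×70 + 18×20 + 15×60 = 4310.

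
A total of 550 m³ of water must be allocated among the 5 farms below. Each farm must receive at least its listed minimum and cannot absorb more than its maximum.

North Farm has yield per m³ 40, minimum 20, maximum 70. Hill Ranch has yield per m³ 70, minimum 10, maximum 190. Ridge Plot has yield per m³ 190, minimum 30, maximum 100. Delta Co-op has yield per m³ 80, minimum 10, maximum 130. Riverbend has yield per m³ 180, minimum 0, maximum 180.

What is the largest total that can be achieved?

Meeting every minimum uses 20+10+30+10+0 = 70 m³, leaving 480.
Highest yield per m³ first: Ridge Plot 190 > Riverbend 180 > Delta Co-op 80 > Hill Ranch 70 > North Farm 40.
Ridge Plot takes 70 more to reach its cap of 100 ; 410 left.
Give Riverbend 180 more to hit its cap of 180 ; 230 left.
Delta Co-op takes 120 more to reach its cap of 130 ; 110 left.
Hill Ranch: +110 (room for 180) → 120. Pool exhausted.
Total = 40×20 + 70×120 + 190×100 + 80×130 + 180×180 = 71000.

71000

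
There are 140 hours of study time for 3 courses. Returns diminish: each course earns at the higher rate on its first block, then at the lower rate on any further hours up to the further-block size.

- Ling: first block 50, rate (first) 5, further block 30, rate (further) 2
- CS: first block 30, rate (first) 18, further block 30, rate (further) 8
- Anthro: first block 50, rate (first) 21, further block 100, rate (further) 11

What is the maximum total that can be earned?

Treat each block as its own option and order by rate: Anthro/first 21 > CS/first 18 > Anthro/second 11 > CS/second 8 > Ling/first 5 > Ling/second 2.
Fill Anthro first block (50 at 21) → 90 left.
CS first at 18: fill all 30 → 60 left.
60 remain; put them into Anthro second at 11.
Total = 21×50 + 18×30 + 11×60 = 2250.

2250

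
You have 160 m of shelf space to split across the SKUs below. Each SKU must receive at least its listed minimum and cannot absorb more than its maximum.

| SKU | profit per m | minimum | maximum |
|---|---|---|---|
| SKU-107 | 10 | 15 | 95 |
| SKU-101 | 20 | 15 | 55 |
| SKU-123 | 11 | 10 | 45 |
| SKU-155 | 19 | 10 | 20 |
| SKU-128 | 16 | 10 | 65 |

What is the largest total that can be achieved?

2700

Meeting every minimum uses 15+15+10+10+10 = 60 m, leaving 100.
Highest profit per m first: SKU-101 20 > SKU-155 19 > SKU-128 16 > SKU-123 11 > SKU-107 10.
SKU-101 takes 40 more to reach its cap of 55 — 60 left.
SKU-155: +10 to 20 (cap) — 50 left.
SKU-128: +50 (room for 55) → 60. Pool exhausted.
Total = 10×15 + 20×55 + 11×10 + 19×20 + 16×60 = 2700.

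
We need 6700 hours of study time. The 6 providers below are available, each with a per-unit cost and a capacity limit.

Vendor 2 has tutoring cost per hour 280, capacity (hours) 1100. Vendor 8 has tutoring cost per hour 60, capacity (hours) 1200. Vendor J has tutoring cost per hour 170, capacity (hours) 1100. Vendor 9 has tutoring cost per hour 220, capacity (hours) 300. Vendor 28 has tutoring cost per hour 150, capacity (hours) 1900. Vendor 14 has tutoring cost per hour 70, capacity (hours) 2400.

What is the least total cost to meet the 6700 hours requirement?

Use providers in increasing cost order.
Vendor 8 (60): use full 1200 ; 5500 hours to go.
Take 2400 from Vendor 14 at 70 ; need 3100 more.
Vendor 28 (150): use full 1900 ; 1200 hours to go.
Take 1100 from Vendor J at 170 ; need 100 more.
Vendor 9 (220): take the remaining 100 ; done.
Vendor 2: unused.
Cost = 1200×60 + 2400×70 + 1900×150 + 1100×170 + 100×220 = 734000.

734000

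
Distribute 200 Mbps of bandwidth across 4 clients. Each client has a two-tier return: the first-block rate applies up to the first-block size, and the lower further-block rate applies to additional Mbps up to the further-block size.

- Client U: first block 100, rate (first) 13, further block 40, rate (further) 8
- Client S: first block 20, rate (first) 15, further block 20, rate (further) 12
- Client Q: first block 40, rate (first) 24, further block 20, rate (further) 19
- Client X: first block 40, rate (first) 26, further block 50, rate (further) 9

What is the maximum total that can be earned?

Treat each block as its own option and order by rate: Client X/first 26 > Client Q/first 24 > Client Q/second 19 > Client S/first 15 > Client U/first 13 > Client S/second 12 > Client X/second 9 > Client U/second 8.
Client X first at 26: fill all 40 → 160 left.
Client Q first at 24: fill all 40 → 120 left.
Fill Client Q second block (20 at 19) → 100 left.
Client S first at 15: fill all 20 → 80 left.
Client U first at 13: only 80 left, fill 80.
Total = 26×40 + 24×40 + 19×20 + 15×20 + 13×80 = 3720.

3720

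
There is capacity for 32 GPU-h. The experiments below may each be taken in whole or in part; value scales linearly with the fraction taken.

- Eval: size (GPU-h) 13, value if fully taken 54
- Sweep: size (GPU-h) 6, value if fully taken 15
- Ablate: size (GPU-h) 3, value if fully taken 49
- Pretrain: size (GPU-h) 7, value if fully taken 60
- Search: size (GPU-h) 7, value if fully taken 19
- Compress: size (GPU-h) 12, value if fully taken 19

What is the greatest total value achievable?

Best value per unit of size first: Ablate 49/3≈16.3, Pretrain 60/7≈8.57, Eval 54/13≈4.15, Search 19/7≈2.71, Sweep 15/6≈2.5, Compress 19/12≈1.58.
Take all of Ablate (3 GPU-h, value 49) — 29 GPU-h left.
Pretrain: take in full, 7 GPU-h for value 60 — 22 left.
Take all of Eval (13 GPU-h, value 54) — 9 GPU-h left.
All 7 GPU-h of Search fit (value 19) — 2 remain.
2 GPU-h left: a 2/6 share of Sweep gives 15×2/6 = 5.
Total value = 187.

187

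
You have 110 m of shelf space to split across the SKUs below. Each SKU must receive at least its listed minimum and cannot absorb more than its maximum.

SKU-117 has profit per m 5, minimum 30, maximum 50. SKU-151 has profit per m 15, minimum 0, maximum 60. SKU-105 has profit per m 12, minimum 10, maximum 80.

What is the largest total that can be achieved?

Meeting every minimum uses 30+0+10 = 40 m, leaving 70.
Rank by profit per m: SKU-151 15 > SKU-105 12 > SKU-117 5.
Give SKU-151 60 more to hit its cap of 60 → 10 left.
SKU-105: +10 (room for 70) → 20. Pool exhausted.
Total = 5×30 + 15×60 + 12×20 = 1290.

1290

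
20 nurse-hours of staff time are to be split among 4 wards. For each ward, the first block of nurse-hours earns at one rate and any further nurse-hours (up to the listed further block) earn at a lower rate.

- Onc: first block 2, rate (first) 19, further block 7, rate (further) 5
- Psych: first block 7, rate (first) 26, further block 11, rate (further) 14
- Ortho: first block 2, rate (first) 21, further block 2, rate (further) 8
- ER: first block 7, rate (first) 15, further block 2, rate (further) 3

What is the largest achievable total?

395

Treat each block as its own option and order by rate: Psych/tier1 26 > Ortho/tier1 21 > Onc/tier1 19 > ER/tier1 15 > Psych/tier2 14 > Ortho/tier2 8 > Onc/tier2 5 > ER/tier2 3.
Psych tier1 at 26: fill all 7 → 13 left.
Ortho/tier1 (21): +2 → 11 left.
Onc/tier1 (19): +2 → 9 left.
Fill ER tier1 block (7 at 15) → 2 left.
Psych tier2 at 14: only 2 left, fill 2.
Total = 26×7 + 21×2 + 19×2 + 15×7 + 14×2 = 395.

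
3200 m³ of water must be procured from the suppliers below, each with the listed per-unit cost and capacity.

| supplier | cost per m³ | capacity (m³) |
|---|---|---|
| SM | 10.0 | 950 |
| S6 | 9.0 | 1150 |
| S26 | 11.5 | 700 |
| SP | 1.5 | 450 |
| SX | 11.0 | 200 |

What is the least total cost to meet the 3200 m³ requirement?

Cheapest first:
SP at 1.5: take all 450 m³ → 2750 still needed.
S6 at 9.0: take all 1150 m³ → 1600 still needed.
Take 950 from SM at 10.0 → need 650 more.
Take 200 from SX at 11.0 → need 450 more.
Take 450 from S26 at 11.5 to finish.
Cost = 450×1.5 + 1150×9.0 + 950×10.0 + 200×11.0 + 450×11.5 = 27900.

27900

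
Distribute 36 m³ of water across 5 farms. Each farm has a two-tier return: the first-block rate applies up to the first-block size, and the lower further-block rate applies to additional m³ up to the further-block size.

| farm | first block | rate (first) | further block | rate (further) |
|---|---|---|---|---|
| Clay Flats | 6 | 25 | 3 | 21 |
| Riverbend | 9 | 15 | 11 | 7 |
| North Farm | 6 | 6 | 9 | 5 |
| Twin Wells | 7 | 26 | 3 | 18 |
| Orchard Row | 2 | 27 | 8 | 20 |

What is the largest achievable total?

768

Rank every tier by rate: Orchard Row/T1 27 > Twin Wells/T1 26 > Clay Flats/T1 25 > Clay Flats/T2 21 > Orchard Row/T2 20 > Twin Wells/T2 18 > Riverbend/T1 15 > Riverbend/T2 7 > North Farm/T1 6 > North Farm/T2 5.
Orchard Row T1 at 27: fill all 2 → 34 left.
Fill Twin Wells T1 block (7 at 26) → 27 left.
Clay Flats T1 at 25: fill all 6 → 21 left.
Clay Flats T2 at 21: fill all 3 → 18 left.
Fill Orchard Row T2 block (8 at 20) → 10 left.
Fill Twin Wells T2 block (3 at 18) → 7 left.
Riverbend/T1: +7 of 9 at 15; pool empty.
Total = 27×2 + 26×7 + 25×6 + 21×3 + 20×8 + 18×3 + 15×7 = 768.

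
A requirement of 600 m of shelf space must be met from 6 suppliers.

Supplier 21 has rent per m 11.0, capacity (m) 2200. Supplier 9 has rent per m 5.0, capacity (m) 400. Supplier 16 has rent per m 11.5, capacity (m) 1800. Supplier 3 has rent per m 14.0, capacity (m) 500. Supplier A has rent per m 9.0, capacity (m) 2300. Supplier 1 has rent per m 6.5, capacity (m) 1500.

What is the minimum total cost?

3300

Fill from the cheapest supplier first.
Supplier 9 at 5.0: take all 400 m ; 200 still needed.
Supplier 1 at 6.5: take 200 of its 1500 ; requirement met.
Supplier A, Supplier 21, Supplier 16, Supplier 3: unused.
Cost = 400×5.0 + 200×6.5 = 3300.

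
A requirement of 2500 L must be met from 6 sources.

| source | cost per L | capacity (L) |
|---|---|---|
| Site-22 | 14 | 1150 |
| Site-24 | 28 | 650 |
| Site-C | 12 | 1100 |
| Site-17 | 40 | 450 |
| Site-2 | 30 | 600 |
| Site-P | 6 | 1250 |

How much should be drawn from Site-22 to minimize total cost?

150

Fill from the cheapest source first.
Take 1250 from Site-P at 6 — need 1250 more.
Take 1100 from Site-C at 12 — need 150 more.
Take 150 from Site-22 at 14 to finish.
Site-24, Site-2, Site-17: unused.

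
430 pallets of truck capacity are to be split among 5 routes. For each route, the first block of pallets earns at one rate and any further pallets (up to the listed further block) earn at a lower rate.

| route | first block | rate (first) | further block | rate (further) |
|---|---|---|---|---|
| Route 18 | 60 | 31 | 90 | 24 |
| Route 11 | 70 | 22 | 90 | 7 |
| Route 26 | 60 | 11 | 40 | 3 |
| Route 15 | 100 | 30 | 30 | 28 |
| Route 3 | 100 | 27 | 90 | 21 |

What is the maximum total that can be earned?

Treat each block as its own option and order by rate: Route 18/T1 31 > Route 15/T1 30 > Route 15/T2 28 > Route 3/T1 27 > Route 18/T2 24 > Route 11/T1 22 > Route 3/T2 21 > Route 26/T1 11 > Route 11/T2 7 > Route 26/T2 3.
Route 18 T1 at 31: fill all 60 → 370 left.
Route 15 T1 at 30: fill all 100 → 270 left.
Fill Route 15 T2 block (30 at 28) → 240 left.
Route 3 T1 at 27: fill all 100 → 140 left.
Route 18/T2 (24): +90 → 50 left.
50 remain; put them into Route 11 T1 at 22.
Total = 31×60 + 30×100 + 28×30 + 27×100 + 24×90 + 22×50 = 11660.

11660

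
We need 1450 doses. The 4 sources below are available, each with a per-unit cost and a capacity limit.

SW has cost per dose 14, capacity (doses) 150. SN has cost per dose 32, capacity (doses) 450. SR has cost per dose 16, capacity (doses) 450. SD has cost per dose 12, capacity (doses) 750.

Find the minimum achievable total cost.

Cheapest first:
SD at 12: take all 750 doses — 700 still needed.
Take 150 from SW at 14 — need 550 more.
SR (16): use full 450 — 100 doses to go.
Take 100 from SN at 32 to finish.
Cost = 750×12 + 150×14 + 450×16 + 100×32 = 21500.

21500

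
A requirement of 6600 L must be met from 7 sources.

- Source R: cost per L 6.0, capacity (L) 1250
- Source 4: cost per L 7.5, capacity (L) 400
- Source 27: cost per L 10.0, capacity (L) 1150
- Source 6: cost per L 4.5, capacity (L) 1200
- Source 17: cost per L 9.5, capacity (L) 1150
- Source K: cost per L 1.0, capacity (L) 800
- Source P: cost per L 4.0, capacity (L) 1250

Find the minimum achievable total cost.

Fill from the cheapest source first.
Source K at 1.0: take all 800 L ; 5800 still needed.
Take 1250 from Source P at 4.0 ; need 4550 more.
Source 6 at 4.5: take all 1200 L ; 3350 still needed.
Take 1250 from Source R at 6.0 ; need 2100 more.
Take 400 from Source 4 at 7.5 ; need 1700 more.
Source 17 at 9.5: take all 1150 L ; 550 still needed.
Take 550 from Source 27 at 10.0 to finish.
Cost = 800×1.0 + 1250×4.0 + 1200×4.5 + 1250×6.0 + 400×7.5 + 1150×9.5 + 550×10.0 = 38125.

38125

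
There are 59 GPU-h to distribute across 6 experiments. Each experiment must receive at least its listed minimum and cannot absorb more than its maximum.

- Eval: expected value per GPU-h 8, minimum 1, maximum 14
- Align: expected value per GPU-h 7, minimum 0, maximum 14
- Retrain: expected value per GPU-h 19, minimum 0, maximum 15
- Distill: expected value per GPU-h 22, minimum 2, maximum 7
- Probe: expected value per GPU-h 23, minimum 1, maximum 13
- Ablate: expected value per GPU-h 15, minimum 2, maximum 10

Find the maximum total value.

1000

Meeting every minimum uses 1+0+0+2+1+2 = 6 GPU-h, leaving 53.
Rank by expected value per GPU-h: Probe 23 > Distill 22 > Retrain 19 > Ablate 15 > Eval 8 > Align 7.
Probe: +12 to 13 (cap) ; 41 left.
Distill takes 5 more to reach its cap of 7 ; 36 left.
Retrain: +15 to 15 (cap) ; 21 left.
Ablate takes 8 more to reach its cap of 10 ; 13 left.
Eval: +13 to 14 (cap) ; 0 left.
Total = 8×14 + 19×15 + 22×7 + 23×13 + 15×10 = 1000.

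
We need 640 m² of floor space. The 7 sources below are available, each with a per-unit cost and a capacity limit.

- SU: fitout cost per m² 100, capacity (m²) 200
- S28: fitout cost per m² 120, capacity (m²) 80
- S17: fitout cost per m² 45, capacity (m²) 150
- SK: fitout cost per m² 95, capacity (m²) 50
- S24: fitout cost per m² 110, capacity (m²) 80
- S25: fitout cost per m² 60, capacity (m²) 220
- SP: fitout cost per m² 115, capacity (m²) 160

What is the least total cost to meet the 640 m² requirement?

Fill from the cheapest source first.
S17 (45): use full 150 ; 490 m² to go.
S25 at 60: take all 220 m² ; 270 still needed.
SK (95): use full 50 ; 220 m² to go.
SU at 100: take all 200 m² ; 20 still needed.
S24 at 110: take 20 of its 80 ; requirement met.
SP, S28: unused.
Cost = 150×45 + 220×60 + 50×95 + 200×100 + 20×110 = 46900.

46900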